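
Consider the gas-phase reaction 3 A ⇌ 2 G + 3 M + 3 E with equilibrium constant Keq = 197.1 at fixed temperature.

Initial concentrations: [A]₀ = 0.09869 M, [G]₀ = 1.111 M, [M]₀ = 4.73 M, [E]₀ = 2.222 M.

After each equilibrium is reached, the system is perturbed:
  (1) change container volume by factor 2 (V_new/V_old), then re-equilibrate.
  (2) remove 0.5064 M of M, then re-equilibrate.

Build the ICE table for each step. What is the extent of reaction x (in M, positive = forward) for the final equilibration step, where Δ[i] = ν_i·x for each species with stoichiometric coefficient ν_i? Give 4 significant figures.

Q₀ = 1.4908e+06 vs Keq = 197.1 ⇒ Q>K, reverse
Step 1:
                    A           G           M           E
  init        0.09869       1.111        4.73       2.222
  Δ            0.6945      -0.463     -0.6945     -0.6945
  eq           0.7932       0.648       4.036       1.528
  solve Keq expr → x = -0.2315; check Q = 197.1
Then change container volume by factor 2 (V_new/V_old).
Step 2:
                    A           G           M           E
  init         0.3966       0.324       2.018      0.7638
  Δ            -0.186       0.124       0.186       0.186
  eq           0.2106       0.448       2.204      0.9498
  solve Keq expr → x = 0.062; check Q = 197.1
Then remove 0.5064 M of M.
Step 3:
                    A           G           M           E
  init         0.2106       0.448       1.697      0.9498
  Δ          -0.03364     0.02243     0.03364     0.03364
  eq           0.1769      0.4704       1.731      0.9834
  solve Keq expr → x = 0.01121; check Q = 197.1

x = 0.01121 M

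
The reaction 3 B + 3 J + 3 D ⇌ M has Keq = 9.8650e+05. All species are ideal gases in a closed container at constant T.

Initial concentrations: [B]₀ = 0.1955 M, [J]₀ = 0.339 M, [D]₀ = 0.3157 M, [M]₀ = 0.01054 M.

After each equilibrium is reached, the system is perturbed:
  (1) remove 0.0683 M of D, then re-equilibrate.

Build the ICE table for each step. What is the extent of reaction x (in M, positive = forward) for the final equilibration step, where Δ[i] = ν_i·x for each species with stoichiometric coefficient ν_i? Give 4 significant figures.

x = -0.00552 M

Q₀ = 1151 vs Keq = 9.8650e+05 ⇒ Q<K, forward
Step 1:
                   B          J          D          M
  init        0.1955      0.339     0.3157    0.01054
  Δ          -0.1144    -0.1144    -0.1144    0.03813
  eq         0.08111     0.2246     0.2013    0.04867
  solve Keq expr → x = 0.03813; check Q = 9.8650e+05
Then remove 0.0683 M of D.
Step 2:
                   B          J          D          M
  init       0.08111     0.2246      0.133    0.04867
  Δ          0.01656    0.01656    0.01656   -0.00552
  eq         0.09767     0.2412     0.1496    0.04315
  solve Keq expr → x = -0.00552; check Q = 9.8650e+05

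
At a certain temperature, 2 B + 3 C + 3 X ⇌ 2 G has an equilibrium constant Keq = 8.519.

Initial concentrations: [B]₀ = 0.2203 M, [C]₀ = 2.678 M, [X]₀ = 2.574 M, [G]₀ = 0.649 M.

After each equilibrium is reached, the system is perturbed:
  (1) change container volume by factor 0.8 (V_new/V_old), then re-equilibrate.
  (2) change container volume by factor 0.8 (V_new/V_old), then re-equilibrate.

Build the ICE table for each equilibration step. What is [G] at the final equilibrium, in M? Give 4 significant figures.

Q₀ = 0.0265 vs Keq = 8.519 ⇒ Q<K, forward
Step 1:
                  B         C         X         G
  Initial    0.2203     2.678     2.574     0.649
  Change    -0.1974    -0.296    -0.296    0.1974
  Equil     0.02294     2.382     2.278    0.8464
  solve Keq expr → x = 0.09868; check Q = 8.519
Then change container volume by factor 0.8 (V_new/V_old).
Step 2:
                  B         C         X         G
  Initial   0.02868     2.977     2.847     1.058
  Change   -0.01349  -0.02024  -0.02024   0.01349
  Equil     0.01518     2.957     2.827     1.071
  solve Keq expr → x = 0.006746; check Q = 8.519
Then change container volume by factor 0.8 (V_new/V_old).
Step 3:
                  B         C         X         G
  Initial   0.01898     3.697     3.534     1.339
  Change  -0.009085  -0.01363  -0.01363  0.009085
  Equil    0.009896     3.683      3.52     1.348
  solve Keq expr → x = 0.004543; check Q = 8.519

[G]_eq = 1.348 M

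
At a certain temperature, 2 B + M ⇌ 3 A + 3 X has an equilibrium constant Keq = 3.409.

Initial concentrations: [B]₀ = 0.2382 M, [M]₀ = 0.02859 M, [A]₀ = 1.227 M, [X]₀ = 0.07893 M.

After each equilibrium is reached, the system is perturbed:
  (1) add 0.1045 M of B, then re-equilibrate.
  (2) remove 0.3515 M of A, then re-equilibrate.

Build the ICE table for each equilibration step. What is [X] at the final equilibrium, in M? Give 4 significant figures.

[X]_eq = 0.1418 M

Q₀ = 0.56 vs Keq = 3.409 ⇒ Q<K, forward
Step 1:
                  B         M         A         X
  Initial    0.2382   0.02859     1.227   0.07893
  Change   -0.02199    -0.011   0.03299   0.03299
  Equil      0.2162   0.01759      1.26    0.1119
  solve Keq expr → x = 0.011; check Q = 3.409
Then add 0.1045 M of B.
Step 2:
                  B         M         A         X
  Initial    0.3207   0.01759      1.26    0.1119
  Change  -0.009742 -0.004871   0.01461   0.01461
  Equil       0.311   0.01272     1.275    0.1265
  solve Keq expr → x = 0.004871; check Q = 3.409
Then remove 0.3515 M of A.
Step 3:
                  B         M         A         X
  Initial     0.311   0.01272    0.9231    0.1265
  Change   -0.01018 -0.005088   0.01526   0.01526
  Equil      0.3008  0.007636    0.9384    0.1418
  solve Keq expr → x = 0.005088; check Q = 3.409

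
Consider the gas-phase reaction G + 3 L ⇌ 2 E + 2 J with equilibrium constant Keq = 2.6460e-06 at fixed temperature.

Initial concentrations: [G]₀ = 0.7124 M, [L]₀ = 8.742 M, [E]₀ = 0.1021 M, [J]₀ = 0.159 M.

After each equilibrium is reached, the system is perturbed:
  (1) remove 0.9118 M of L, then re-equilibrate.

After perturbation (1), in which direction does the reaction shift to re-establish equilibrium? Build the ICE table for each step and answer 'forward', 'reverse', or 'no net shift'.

Q₀ = 5.5372e-07 vs Keq = 2.6460e-06 ⇒ Q<K, forward
Step 1:
                   G          L          E          J
  init        0.7124      8.742     0.1021      0.159
  Δ         -0.02837   -0.08511    0.05674    0.05674
  eq           0.684      8.657     0.1588     0.2157
  solve Keq expr → x = 0.02837; check Q = 2.6460e-06
Then remove 0.9118 M of L.
Step 2:
                   G          L          E          J
  init         0.684      7.745     0.1588     0.2157
  Δ         0.006937    0.02081   -0.01387   -0.01387
  eq           0.691      7.766      0.145     0.2019
  solve Keq expr → x = -0.006937; check Q = 2.6460e-06

Direction: reverse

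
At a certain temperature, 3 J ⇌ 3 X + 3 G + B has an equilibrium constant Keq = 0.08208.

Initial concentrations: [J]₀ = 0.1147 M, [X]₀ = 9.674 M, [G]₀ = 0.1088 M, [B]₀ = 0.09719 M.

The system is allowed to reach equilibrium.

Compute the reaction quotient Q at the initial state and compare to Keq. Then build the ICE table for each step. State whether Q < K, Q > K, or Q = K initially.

Q₀ = 75.1; Q > K (proceeds reverse)

Q₀ = 75.1 vs Keq = 0.08208 ⇒ Q>K, reverse
Step 1:
                  J         X         G         B
  Initial    0.1147     9.674    0.1088   0.09719
  Change     0.0865   -0.0865   -0.0865  -0.02883
  Equil      0.2012     9.588    0.0223   0.06836
  solve Keq expr → x = -0.02883; check Q = 0.08208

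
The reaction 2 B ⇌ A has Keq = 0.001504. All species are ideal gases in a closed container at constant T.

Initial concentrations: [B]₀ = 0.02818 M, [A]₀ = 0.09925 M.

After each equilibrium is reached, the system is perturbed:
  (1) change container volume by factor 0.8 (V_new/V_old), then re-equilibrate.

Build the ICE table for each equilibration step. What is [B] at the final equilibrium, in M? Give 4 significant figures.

Q₀ = 125 vs Keq = 0.001504 ⇒ Q>K, reverse
Step 1:
                   B          A
  init       0.02818    0.09925
  Δ           0.1983   -0.09917
  eq          0.2265 7.7176e-05
  solve Keq expr → x = -0.09917; check Q = 0.001504
Then change container volume by factor 0.8 (V_new/V_old).
Step 2:
                   B          A
  init        0.2832 9.6470e-05
  Δ       -4.8153e-05 2.4077e-05
  eq          0.2831 1.2055e-04
  solve Keq expr → x = 2.4077e-05; check Q = 0.001504

[B]_eq = 0.2831 M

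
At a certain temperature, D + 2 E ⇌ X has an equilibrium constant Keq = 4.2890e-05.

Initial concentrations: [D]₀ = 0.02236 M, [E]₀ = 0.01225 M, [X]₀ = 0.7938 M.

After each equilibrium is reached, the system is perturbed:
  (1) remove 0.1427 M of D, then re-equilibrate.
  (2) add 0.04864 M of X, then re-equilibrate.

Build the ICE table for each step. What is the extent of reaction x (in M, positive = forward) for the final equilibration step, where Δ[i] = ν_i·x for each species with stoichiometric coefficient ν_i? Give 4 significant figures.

x = -0.04862 M

Q₀ = 2.3657e+05 vs Keq = 4.2890e-05 ⇒ Q>K, reverse
Step 1:
                    D           E           X
  init        0.02236     0.01225      0.7938
  Δ            0.7937       1.587     -0.7937
  eq           0.8161         1.6  8.9566e-05
  solve Keq expr → x = -0.7937; check Q = 4.2890e-05
Then remove 0.1427 M of D.
Step 2:
                    D           E           X
  init         0.6734         1.6  8.9566e-05
  Δ        1.5657e-05  3.1314e-05 -1.5657e-05
  eq           0.6734         1.6  7.3909e-05
  solve Keq expr → x = -1.5657e-05; check Q = 4.2890e-05
Then add 0.04864 M of X.
Step 3:
                    D           E           X
  init         0.6734         1.6     0.04871
  Δ           0.04862     0.09725    -0.04862
  eq            0.722       1.697  8.9174e-05
  solve Keq expr → x = -0.04862; check Q = 4.2890e-05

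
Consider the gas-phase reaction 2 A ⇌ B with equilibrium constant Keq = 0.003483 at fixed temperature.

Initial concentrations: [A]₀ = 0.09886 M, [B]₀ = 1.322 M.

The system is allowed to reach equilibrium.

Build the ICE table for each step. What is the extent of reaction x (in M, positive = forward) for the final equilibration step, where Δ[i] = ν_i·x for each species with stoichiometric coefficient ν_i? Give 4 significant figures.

x = -1.297 M

Q₀ = 135.3 vs Keq = 0.003483 ⇒ Q>K, reverse
Step 1:
                    A           B
  init        0.09886       1.322
  Δ             2.594      -1.297
  eq            2.692     0.02525
  solve Keq expr → x = -1.297; check Q = 0.003483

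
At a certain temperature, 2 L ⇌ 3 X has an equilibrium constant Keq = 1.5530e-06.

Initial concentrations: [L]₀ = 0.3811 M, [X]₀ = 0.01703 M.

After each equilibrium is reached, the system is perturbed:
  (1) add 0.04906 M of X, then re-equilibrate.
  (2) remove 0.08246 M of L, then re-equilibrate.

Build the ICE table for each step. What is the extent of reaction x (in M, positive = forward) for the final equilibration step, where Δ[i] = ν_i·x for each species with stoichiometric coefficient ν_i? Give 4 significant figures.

x = -2.9118e-04 M

Q₀ = 3.4007e-05 vs Keq = 1.5530e-06 ⇒ Q>K, reverse
Step 1:
                   L          X
  init        0.3811    0.01703
  Δ         0.007244   -0.01087
  eq          0.3883   0.006164
  solve Keq expr → x = -0.003622; check Q = 1.5530e-06
Then add 0.04906 M of X.
Step 2:
                   L          X
  init        0.3883    0.05522
  Δ          0.03248   -0.04872
  eq          0.4208   0.006503
  solve Keq expr → x = -0.01624; check Q = 1.5530e-06
Then remove 0.08246 M of L.
Step 3:
                   L          X
  init        0.3384   0.006503
  Δ       5.8237e-04 -8.7355e-04
  eq          0.3389    0.00563
  solve Keq expr → x = -2.9118e-04; check Q = 1.5530e-06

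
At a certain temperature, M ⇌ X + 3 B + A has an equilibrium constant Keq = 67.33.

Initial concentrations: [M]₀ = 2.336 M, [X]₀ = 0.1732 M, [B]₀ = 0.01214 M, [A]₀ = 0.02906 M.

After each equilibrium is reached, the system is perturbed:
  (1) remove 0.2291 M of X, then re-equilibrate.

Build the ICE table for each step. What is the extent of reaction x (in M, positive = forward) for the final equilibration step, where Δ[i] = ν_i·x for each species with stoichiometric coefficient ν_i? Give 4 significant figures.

Q₀ = 3.8550e-09 vs Keq = 67.33 ⇒ Q<K, forward
Step 1:
                    M           X           B           A
  I             2.336      0.1732     0.01214     0.02906
  C            -1.192       1.192       3.576       1.192
  E             1.144       1.365       3.588       1.221
  solve Keq expr → x = 1.192; check Q = 67.33
Then remove 0.2291 M of X.
Step 2:
                    M           X           B           A
  I             1.144       1.136       3.588       1.221
  C           -0.0365      0.0365      0.1095      0.0365
  E             1.107       1.173       3.698       1.258
  solve Keq expr → x = 0.0365; check Q = 67.33

x = 0.0365 M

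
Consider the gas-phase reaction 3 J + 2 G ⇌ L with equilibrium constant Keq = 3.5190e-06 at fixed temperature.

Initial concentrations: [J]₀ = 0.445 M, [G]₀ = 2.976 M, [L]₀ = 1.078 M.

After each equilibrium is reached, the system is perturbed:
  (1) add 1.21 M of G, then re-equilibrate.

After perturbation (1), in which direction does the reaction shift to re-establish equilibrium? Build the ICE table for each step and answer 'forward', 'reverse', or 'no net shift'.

Direction: forward

Q₀ = 1.381 vs Keq = 3.5190e-06 ⇒ Q>K, reverse
Step 1:
                    J           G           L
  Initial       0.445       2.976       1.078
  Change         3.22       2.147      -1.073
  Equil         3.665       5.123    0.004548
  solve Keq expr → x = -1.073; check Q = 3.5190e-06
Then add 1.21 M of G.
Step 2:
                    J           G           L
  Initial       3.665       6.333    0.004548
  Change    -0.007055   -0.004703    0.002352
  Equil         3.658       6.328      0.0069
  solve Keq expr → x = 0.002352; check Q = 3.5190e-06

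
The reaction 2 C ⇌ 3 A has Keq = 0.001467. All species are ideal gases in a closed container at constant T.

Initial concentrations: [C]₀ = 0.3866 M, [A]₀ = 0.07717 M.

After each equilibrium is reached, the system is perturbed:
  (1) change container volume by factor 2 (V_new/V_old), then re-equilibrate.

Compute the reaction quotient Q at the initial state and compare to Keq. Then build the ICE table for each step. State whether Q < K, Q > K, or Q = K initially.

Q₀ = 0.003075; Q > K (proceeds reverse)

Q₀ = 0.003075 vs Keq = 0.001467 ⇒ Q>K, reverse
Step 1:
                   C          A
  I           0.3866    0.07717
  C          0.01052   -0.01578
  E           0.3971    0.06139
  solve Keq expr → x = -0.00526; check Q = 0.001467
Then change container volume by factor 2 (V_new/V_old).
Step 2:
                   C          A
  I           0.1986    0.03069
  C        -0.004893    0.00734
  E           0.1937    0.03803
  solve Keq expr → x = 0.002447; check Q = 0.001467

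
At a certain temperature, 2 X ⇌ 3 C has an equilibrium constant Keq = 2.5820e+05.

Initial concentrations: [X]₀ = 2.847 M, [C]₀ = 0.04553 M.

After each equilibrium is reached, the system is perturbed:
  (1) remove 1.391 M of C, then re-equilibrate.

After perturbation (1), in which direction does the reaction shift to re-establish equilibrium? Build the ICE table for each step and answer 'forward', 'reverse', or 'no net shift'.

Q₀ = 1.1644e-05 vs Keq = 2.5820e+05 ⇒ Q<K, forward
Step 1:
                   X          C
  init         2.847    0.04553
  Δ            -2.83      4.244
  eq         0.01749       4.29
  solve Keq expr → x = 1.415; check Q = 2.5820e+05
Then remove 1.391 M of C.
Step 2:
                   X          C
  init       0.01749      2.899
  Δ        -0.007714    0.01157
  eq        0.009771       2.91
  solve Keq expr → x = 0.003857; check Q = 2.5820e+05

Direction: forward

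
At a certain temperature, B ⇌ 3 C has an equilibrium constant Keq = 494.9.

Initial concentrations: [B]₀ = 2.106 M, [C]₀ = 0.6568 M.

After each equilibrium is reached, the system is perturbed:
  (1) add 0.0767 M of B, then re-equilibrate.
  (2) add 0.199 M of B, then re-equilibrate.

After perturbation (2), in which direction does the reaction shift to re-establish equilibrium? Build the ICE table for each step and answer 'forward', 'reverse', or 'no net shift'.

Q₀ = 0.1345 vs Keq = 494.9 ⇒ Q<K, forward
Step 1:
                    B           C
  Initial       2.106      0.6568
  Change       -1.713       5.138
  Equil        0.3932       5.795
  solve Keq expr → x = 1.713; check Q = 494.9
Then add 0.0767 M of B.
Step 2:
                    B           C
  Initial      0.4699       5.795
  Change     -0.04718      0.1415
  Equil        0.4228       5.937
  solve Keq expr → x = 0.04718; check Q = 494.9
Then add 0.199 M of B.
Step 3:
                    B           C
  Initial      0.6218       5.937
  Change      -0.1184      0.3553
  Equil        0.5033       6.292
  solve Keq expr → x = 0.1184; check Q = 494.9

Direction: forward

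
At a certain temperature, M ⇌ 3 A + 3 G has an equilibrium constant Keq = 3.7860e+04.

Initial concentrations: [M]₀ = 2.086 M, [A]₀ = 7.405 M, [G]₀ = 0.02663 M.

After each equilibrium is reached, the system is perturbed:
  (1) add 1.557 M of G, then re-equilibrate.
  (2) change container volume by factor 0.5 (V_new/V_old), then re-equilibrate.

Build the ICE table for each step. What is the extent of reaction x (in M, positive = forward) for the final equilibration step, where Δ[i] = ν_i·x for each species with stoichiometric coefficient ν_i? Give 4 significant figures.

x = -1.378 M

Q₀ = 0.003676 vs Keq = 3.7860e+04 ⇒ Q<K, forward
Step 1:
                   M          A          G
  init         2.086      7.405    0.02663
  Δ           -1.059      3.176      3.176
  eq           1.027      10.58      3.202
  solve Keq expr → x = 1.059; check Q = 3.7860e+04
Then add 1.557 M of G.
Step 2:
                   M          A          G
  init         1.027      10.58      4.759
  Δ           0.3092    -0.9276    -0.9276
  eq           1.337      9.653      3.832
  solve Keq expr → x = -0.3092; check Q = 3.7860e+04
Then change container volume by factor 0.5 (V_new/V_old).
Step 3:
                   M          A          G
  init         2.673      19.31      7.663
  Δ            1.378     -4.135     -4.135
  eq           4.052      15.17      3.528
  solve Keq expr → x = -1.378; check Q = 3.7860e+04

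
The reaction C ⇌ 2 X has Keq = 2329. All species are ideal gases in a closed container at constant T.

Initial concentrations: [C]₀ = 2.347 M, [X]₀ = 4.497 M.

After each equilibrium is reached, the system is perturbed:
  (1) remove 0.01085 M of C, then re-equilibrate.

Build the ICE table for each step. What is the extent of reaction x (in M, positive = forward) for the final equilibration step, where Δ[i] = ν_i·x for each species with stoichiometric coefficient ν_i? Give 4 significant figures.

x = -0.01068 M

Q₀ = 8.617 vs Keq = 2329 ⇒ Q<K, forward
Step 1:
                   C          X
  Initial      2.347      4.497
  Change      -2.311      4.623
  Equil      0.03571       9.12
  solve Keq expr → x = 2.311; check Q = 2329
Then remove 0.01085 M of C.
Step 2:
                   C          X
  Initial    0.02486       9.12
  Change     0.01068   -0.02137
  Equil      0.03554      9.098
  solve Keq expr → x = -0.01068; check Q = 2329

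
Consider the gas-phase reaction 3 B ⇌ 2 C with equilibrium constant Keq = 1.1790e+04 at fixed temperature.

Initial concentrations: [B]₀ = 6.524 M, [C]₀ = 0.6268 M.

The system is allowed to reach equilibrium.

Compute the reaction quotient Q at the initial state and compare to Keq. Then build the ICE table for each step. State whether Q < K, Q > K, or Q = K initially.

Q₀ = 0.001415; Q < K (proceeds forward)

Q₀ = 0.001415 vs Keq = 1.1790e+04 ⇒ Q<K, forward
Step 1:
                    B           C
  I             6.524      0.6268
  C            -6.397       4.265
  E            0.1266       4.892
  solve Keq expr → x = 2.132; check Q = 1.1790e+04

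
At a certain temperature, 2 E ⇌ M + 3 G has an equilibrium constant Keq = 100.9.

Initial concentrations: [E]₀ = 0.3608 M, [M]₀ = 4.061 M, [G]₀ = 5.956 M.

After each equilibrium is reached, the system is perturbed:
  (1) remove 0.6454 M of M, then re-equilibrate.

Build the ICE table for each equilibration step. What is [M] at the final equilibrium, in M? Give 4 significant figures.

Q₀ = 6591 vs Keq = 100.9 ⇒ Q>K, reverse
Step 1:
                  E         M         G
  I          0.3608     4.061     5.956
  C           1.204   -0.6021    -1.806
  E           1.565     3.459      4.15
  solve Keq expr → x = -0.6021; check Q = 100.9
Then remove 0.6454 M of M.
Step 2:
                  E         M         G
  I           1.565     2.813      4.15
  C        -0.08075   0.04038    0.1211
  E           1.484     2.854     4.271
  solve Keq expr → x = 0.04038; check Q = 100.9

[M]_eq = 2.854 M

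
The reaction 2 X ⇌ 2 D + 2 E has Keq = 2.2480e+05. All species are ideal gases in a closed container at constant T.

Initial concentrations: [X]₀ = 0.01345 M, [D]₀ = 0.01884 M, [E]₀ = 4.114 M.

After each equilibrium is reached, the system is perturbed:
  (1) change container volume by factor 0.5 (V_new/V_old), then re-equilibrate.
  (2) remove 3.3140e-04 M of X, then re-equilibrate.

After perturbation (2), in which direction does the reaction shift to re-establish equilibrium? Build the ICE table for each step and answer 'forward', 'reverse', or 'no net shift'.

Q₀ = 33.21 vs Keq = 2.2480e+05 ⇒ Q<K, forward
Step 1:
                  X         D         E
  init      0.01345   0.01884     4.114
  Δ        -0.01317   0.01317   0.01317
  eq      2.7865e-04   0.03201     4.127
  solve Keq expr → x = 0.006586; check Q = 2.2480e+05
Then change container volume by factor 0.5 (V_new/V_old).
Step 2:
                  X         D         E
  init    5.5730e-04   0.06402     8.254
  Δ       5.4769e-04 -5.4769e-04 -5.4769e-04
  eq       0.001105   0.06348     8.254
  solve Keq expr → x = -2.7385e-04; check Q = 2.2480e+05
Then remove 3.3140e-04 M of X.
Step 3:
                  X         D         E
  init    7.7359e-04   0.06348     8.254
  Δ       3.2569e-04 -3.2569e-04 -3.2569e-04
  eq       0.001099   0.06315     8.253
  solve Keq expr → x = -1.6284e-04; check Q = 2.2480e+05

Direction: reverse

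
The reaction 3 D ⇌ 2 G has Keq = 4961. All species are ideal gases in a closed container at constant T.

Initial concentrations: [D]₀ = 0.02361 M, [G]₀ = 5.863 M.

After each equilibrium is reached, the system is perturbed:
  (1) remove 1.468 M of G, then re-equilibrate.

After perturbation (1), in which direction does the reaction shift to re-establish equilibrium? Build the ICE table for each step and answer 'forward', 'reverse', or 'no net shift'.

Q₀ = 2.6119e+06 vs Keq = 4961 ⇒ Q>K, reverse
Step 1:
                   D          G
  init       0.02361      5.863
  Δ           0.1646    -0.1098
  eq          0.1883      5.753
  solve Keq expr → x = -0.05488; check Q = 4961
Then remove 1.468 M of G.
Step 2:
                   D          G
  init        0.1883      4.285
  Δ         -0.03304    0.02203
  eq          0.1552      4.307
  solve Keq expr → x = 0.01101; check Q = 4961

Direction: forward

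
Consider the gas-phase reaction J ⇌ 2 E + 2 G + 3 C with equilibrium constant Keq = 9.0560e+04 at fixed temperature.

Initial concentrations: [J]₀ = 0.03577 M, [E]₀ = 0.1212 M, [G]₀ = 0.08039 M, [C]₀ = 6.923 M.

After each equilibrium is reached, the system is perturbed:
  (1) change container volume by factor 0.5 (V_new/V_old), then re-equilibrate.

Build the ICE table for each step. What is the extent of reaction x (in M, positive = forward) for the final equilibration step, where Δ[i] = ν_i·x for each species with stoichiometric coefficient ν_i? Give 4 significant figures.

Q₀ = 0.8806 vs Keq = 9.0560e+04 ⇒ Q<K, forward
Step 1:
                    J           E           G           C
  Initial     0.03577      0.1212     0.08039       6.923
  Change     -0.03577     0.07153     0.07153      0.1073
  Equil    3.2896e-06      0.1927      0.1519        7.03
  solve Keq expr → x = 0.03577; check Q = 9.0560e+04
Then change container volume by factor 0.5 (V_new/V_old).
Step 2:
                    J           E           G           C
  Initial  6.5793e-06      0.3855      0.3038       14.06
  Change   4.1033e-04 -8.2067e-04 -8.2067e-04   -0.001231
  Equil    4.1691e-04      0.3846       0.303       14.06
  solve Keq expr → x = -4.1033e-04; check Q = 9.0560e+04

x = -4.1033e-04 M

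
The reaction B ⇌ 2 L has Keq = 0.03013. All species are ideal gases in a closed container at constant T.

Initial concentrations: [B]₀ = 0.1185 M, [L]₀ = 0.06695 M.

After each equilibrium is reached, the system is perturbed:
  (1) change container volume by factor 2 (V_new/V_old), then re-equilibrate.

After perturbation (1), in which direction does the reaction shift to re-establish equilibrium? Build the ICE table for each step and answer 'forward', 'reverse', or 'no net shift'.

Q₀ = 0.03783 vs Keq = 0.03013 ⇒ Q>K, reverse
Step 1:
                   B          L
  I           0.1185    0.06695
  C         0.003198  -0.006396
  E           0.1217    0.06055
  solve Keq expr → x = -0.003198; check Q = 0.03013
Then change container volume by factor 2 (V_new/V_old).
Step 2:
                   B          L
  I          0.06085    0.03028
  C        -0.005314    0.01063
  E          0.05553    0.04091
  solve Keq expr → x = 0.005314; check Q = 0.03013

Direction: forward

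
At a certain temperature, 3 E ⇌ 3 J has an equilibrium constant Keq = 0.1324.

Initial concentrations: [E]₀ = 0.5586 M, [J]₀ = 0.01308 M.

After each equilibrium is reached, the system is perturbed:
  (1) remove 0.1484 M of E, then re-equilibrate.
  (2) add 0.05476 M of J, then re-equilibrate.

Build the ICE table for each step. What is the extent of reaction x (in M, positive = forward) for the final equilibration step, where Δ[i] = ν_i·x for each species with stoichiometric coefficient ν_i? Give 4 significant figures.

x = -0.01209 M

Q₀ = 1.2839e-05 vs Keq = 0.1324 ⇒ Q<K, forward
Step 1:
                    E           J
  init         0.5586     0.01308
  Δ           -0.1799      0.1799
  eq           0.3787       0.193
  solve Keq expr → x = 0.05997; check Q = 0.1324
Then remove 0.1484 M of E.
Step 2:
                    E           J
  init         0.2303       0.193
  Δ            0.0501     -0.0501
  eq           0.2804      0.1429
  solve Keq expr → x = -0.0167; check Q = 0.1324
Then add 0.05476 M of J.
Step 3:
                    E           J
  init         0.2804      0.1977
  Δ           0.03627    -0.03627
  eq           0.3167      0.1614
  solve Keq expr → x = -0.01209; check Q = 0.1324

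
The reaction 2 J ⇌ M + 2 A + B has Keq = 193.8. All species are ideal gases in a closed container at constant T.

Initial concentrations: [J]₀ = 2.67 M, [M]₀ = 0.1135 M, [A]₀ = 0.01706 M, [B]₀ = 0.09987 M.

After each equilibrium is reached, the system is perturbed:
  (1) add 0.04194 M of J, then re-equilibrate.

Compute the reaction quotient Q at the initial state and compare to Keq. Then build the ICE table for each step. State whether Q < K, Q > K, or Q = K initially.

Q₀ = 4.6277e-07 vs Keq = 193.8 ⇒ Q<K, forward
Step 1:
                  J         M         A         B
  I            2.67    0.1135   0.01706   0.09987
  C          -2.436     1.218     2.436     1.218
  E          0.2335     1.332     2.454     1.318
  solve Keq expr → x = 1.218; check Q = 193.8
Then add 0.04194 M of J.
Step 2:
                  J         M         A         B
  I          0.2754     1.332     2.454     1.318
  C        -0.03541    0.0177   0.03541    0.0177
  E            0.24     1.349     2.489     1.336
  solve Keq expr → x = 0.0177; check Q = 193.8

Q₀ = 4.6277e-07; Q < K (proceeds forward)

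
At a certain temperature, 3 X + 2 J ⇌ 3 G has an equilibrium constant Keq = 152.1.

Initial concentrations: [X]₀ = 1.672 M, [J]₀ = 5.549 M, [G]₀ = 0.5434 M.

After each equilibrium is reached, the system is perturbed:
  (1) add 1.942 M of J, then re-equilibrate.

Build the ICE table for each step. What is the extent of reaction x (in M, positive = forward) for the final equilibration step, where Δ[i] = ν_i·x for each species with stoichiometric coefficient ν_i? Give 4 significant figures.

x = 0.009432 M

Q₀ = 0.001115 vs Keq = 152.1 ⇒ Q<K, forward
Step 1:
                  X         J         G
  I           1.672     5.549    0.5434
  C           -1.53     -1.02      1.53
  E          0.1419     4.529     2.073
  solve Keq expr → x = 0.51; check Q = 152.1
Then add 1.942 M of J.
Step 2:
                  X         J         G
  I          0.1419     6.471     2.073
  C         -0.0283  -0.01886    0.0283
  E          0.1136     6.452     2.102
  solve Keq expr → x = 0.009432; check Q = 152.1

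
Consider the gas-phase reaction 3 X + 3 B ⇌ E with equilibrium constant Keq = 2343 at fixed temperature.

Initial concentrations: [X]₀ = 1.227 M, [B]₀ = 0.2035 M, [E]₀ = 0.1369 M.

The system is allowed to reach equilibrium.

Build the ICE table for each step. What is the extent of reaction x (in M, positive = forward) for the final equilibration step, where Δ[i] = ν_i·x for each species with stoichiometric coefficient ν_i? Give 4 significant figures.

x = 0.05425 M

Q₀ = 8.794 vs Keq = 2343 ⇒ Q<K, forward
Step 1:
                    X           B           E
  I             1.227      0.2035      0.1369
  C           -0.1627     -0.1627     0.05425
  E             1.064     0.04075      0.1911
  solve Keq expr → x = 0.05425; check Q = 2343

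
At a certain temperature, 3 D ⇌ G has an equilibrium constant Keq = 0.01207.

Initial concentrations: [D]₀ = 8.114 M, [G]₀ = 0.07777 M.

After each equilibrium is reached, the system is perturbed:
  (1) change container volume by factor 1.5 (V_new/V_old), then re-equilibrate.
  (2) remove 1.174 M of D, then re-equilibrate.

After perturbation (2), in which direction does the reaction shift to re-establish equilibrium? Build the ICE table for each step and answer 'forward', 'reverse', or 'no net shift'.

Q₀ = 1.4558e-04 vs Keq = 0.01207 ⇒ Q<K, forward
Step 1:
                  D         G
  Initial     8.114   0.07777
  Change     -3.447     1.149
  Equil       4.667     1.227
  solve Keq expr → x = 1.149; check Q = 0.01207
Then change container volume by factor 1.5 (V_new/V_old).
Step 2:
                  D         G
  Initial     3.111    0.8179
  Change     0.6011   -0.2004
  Equil       3.712    0.6175
  solve Keq expr → x = -0.2004; check Q = 0.01207
Then remove 1.174 M of D.
Step 3:
                  D         G
  Initial     2.538    0.6175
  Change     0.6637   -0.2212
  Equil       3.202    0.3963
  solve Keq expr → x = -0.2212; check Q = 0.01207

Direction: reverse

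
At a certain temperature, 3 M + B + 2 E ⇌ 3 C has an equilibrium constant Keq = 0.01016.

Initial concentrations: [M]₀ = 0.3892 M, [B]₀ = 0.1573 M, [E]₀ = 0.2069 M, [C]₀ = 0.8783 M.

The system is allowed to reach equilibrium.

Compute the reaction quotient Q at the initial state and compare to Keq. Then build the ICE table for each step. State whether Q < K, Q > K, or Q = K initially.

Q₀ = 1707; Q > K (proceeds reverse)

Q₀ = 1707 vs Keq = 0.01016 ⇒ Q>K, reverse
Step 1:
                   M          B          E          C
  I           0.3892     0.1573     0.2069     0.8783
  C           0.7366     0.2455     0.4911    -0.7366
  E            1.126     0.4028      0.698     0.1417
  solve Keq expr → x = -0.2455; check Q = 0.01016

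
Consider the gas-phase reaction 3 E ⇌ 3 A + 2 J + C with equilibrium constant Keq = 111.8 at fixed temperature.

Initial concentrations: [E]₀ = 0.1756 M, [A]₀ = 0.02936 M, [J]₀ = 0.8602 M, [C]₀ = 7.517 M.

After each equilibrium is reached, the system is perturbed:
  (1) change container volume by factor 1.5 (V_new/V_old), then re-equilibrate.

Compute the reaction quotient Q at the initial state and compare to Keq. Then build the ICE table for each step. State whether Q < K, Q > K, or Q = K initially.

Q₀ = 0.026; Q < K (proceeds forward)

Q₀ = 0.026 vs Keq = 111.8 ⇒ Q<K, forward
Step 1:
                  E         A         J         C
  init       0.1756   0.02936    0.8602     7.517
  Δ          -0.118     0.118   0.07869   0.03934
  eq        0.05757    0.1474    0.9389     7.556
  solve Keq expr → x = 0.03934; check Q = 111.8
Then change container volume by factor 1.5 (V_new/V_old).
Step 2:
                  E         A         J         C
  init      0.03838   0.09826    0.6259     5.038
  Δ       -0.009987  0.009987  0.006658  0.003329
  eq        0.02839    0.1082    0.6326     5.041
  solve Keq expr → x = 0.003329; check Q = 111.8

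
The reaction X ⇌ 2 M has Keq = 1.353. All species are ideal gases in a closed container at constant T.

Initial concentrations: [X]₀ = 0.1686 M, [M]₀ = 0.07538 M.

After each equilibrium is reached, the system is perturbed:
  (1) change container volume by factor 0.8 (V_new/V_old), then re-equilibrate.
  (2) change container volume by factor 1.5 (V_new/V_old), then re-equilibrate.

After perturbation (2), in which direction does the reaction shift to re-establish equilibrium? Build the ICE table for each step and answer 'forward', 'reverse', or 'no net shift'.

Direction: forward

Q₀ = 0.0337 vs Keq = 1.353 ⇒ Q<K, forward
Step 1:
                  X         M
  init       0.1686   0.07538
  Δ         -0.1068    0.2137
  eq        0.06176    0.2891
  solve Keq expr → x = 0.1068; check Q = 1.353
Then change container volume by factor 0.8 (V_new/V_old).
Step 2:
                  X         M
  init       0.0772    0.3613
  Δ        0.009459  -0.01892
  eq        0.08666    0.3424
  solve Keq expr → x = -0.009459; check Q = 1.353
Then change container volume by factor 1.5 (V_new/V_old).
Step 3:
                  X         M
  init      0.05777    0.2283
  Δ        -0.01127   0.02255
  eq         0.0465    0.2508
  solve Keq expr → x = 0.01127; check Q = 1.353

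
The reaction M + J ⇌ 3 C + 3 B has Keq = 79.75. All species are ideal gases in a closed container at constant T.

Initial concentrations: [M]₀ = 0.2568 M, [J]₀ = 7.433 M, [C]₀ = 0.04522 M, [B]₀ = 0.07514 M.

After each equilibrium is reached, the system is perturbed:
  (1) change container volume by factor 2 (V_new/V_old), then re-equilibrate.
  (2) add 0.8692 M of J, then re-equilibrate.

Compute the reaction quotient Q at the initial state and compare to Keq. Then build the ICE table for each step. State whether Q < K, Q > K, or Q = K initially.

Q₀ = 2.0552e-08; Q < K (proceeds forward)

Q₀ = 2.0552e-08 vs Keq = 79.75 ⇒ Q<K, forward
Step 1:
                  M         J         C         B
  init       0.2568     7.433   0.04522   0.07514
  Δ         -0.2562   -0.2562    0.7687    0.7687
  eq      5.6607e-04     7.177    0.8139    0.8438
  solve Keq expr → x = 0.2562; check Q = 79.75
Then change container volume by factor 2 (V_new/V_old).
Step 2:
                  M         J         C         B
  init    2.8304e-04     3.588     0.407    0.4219
  Δ       -2.6514e-04 -2.6514e-04 7.9542e-04 7.9542e-04
  eq      1.7896e-05     3.588    0.4078    0.4227
  solve Keq expr → x = 2.6514e-04; check Q = 79.75
Then add 0.8692 M of J.
Step 3:
                  M         J         C         B
  init    1.7896e-05     4.457    0.4078    0.4227
  Δ       -3.4876e-06 -3.4876e-06 1.0463e-05 1.0463e-05
  eq      1.4408e-05     4.457    0.4078    0.4227
  solve Keq expr → x = 3.4876e-06; check Q = 79.75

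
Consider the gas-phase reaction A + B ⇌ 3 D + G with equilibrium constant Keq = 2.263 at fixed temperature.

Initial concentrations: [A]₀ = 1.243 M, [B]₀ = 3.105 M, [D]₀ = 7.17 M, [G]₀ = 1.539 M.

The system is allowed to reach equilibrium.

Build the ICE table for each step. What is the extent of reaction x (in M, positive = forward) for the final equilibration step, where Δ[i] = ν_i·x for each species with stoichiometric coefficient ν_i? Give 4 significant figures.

Q₀ = 147 vs Keq = 2.263 ⇒ Q>K, reverse
Step 1:
                    A           B           D           G
  Initial       1.243       3.105        7.17       1.539
  Change        1.125       1.125      -3.374      -1.125
  Equil         2.368        4.23       3.796      0.4143
  solve Keq expr → x = -1.125; check Q = 2.263

x = -1.125 M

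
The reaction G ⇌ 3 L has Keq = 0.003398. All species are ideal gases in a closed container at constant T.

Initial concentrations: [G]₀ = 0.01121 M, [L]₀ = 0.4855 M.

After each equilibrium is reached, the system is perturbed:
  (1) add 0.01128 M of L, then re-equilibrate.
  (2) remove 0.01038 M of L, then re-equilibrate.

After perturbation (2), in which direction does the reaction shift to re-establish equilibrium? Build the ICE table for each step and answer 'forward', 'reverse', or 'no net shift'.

Q₀ = 10.21 vs Keq = 0.003398 ⇒ Q>K, reverse
Step 1:
                    G           L
  init        0.01121      0.4855
  Δ            0.1354     -0.4062
  eq           0.1466     0.07928
  solve Keq expr → x = -0.1354; check Q = 0.003398
Then add 0.01128 M of L.
Step 2:
                    G           L
  init         0.1466     0.09056
  Δ          0.003549    -0.01065
  eq           0.1502     0.07991
  solve Keq expr → x = -0.003549; check Q = 0.003398
Then remove 0.01038 M of L.
Step 3:
                    G           L
  init         0.1502     0.06953
  Δ         -0.003266    0.009797
  eq           0.1469     0.07933
  solve Keq expr → x = 0.003266; check Q = 0.003398

Direction: forward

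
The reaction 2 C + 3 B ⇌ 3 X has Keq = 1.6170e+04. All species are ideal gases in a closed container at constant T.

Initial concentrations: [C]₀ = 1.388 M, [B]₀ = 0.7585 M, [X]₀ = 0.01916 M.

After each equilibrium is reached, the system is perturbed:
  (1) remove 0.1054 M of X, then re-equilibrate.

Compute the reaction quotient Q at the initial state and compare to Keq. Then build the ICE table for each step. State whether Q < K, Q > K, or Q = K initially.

Q₀ = 8.3664e-06 vs Keq = 1.6170e+04 ⇒ Q<K, forward
Step 1:
                  C         B         X
  init        1.388    0.7585   0.01916
  Δ         -0.4846   -0.7269    0.7269
  eq         0.9034   0.03157    0.7461
  solve Keq expr → x = 0.2423; check Q = 1.6170e+04
Then remove 0.1054 M of X.
Step 2:
                  C         B         X
  init       0.9034   0.03157    0.6407
  Δ       -0.002816 -0.004225  0.004225
  eq         0.9006   0.02735    0.6449
  solve Keq expr → x = 0.001408; check Q = 1.6170e+04

Q₀ = 8.3664e-06; Q < K (proceeds forward)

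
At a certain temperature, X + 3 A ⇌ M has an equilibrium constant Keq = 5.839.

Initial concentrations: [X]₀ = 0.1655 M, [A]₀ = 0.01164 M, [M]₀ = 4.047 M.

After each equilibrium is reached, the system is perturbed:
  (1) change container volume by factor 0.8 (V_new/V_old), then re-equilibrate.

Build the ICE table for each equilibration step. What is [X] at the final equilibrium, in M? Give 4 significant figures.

[X]_eq = 0.5747 M

Q₀ = 1.5505e+07 vs Keq = 5.839 ⇒ Q>K, reverse
Step 1:
                  X         A         M
  I          0.1655   0.01164     4.047
  C          0.3525     1.057   -0.3525
  E           0.518     1.069     3.695
  solve Keq expr → x = -0.3525; check Q = 5.839
Then change container volume by factor 0.8 (V_new/V_old).
Step 2:
                  X         A         M
  I          0.6474     1.336     4.618
  C        -0.07271   -0.2181   0.07271
  E          0.5747     1.118     4.691
  solve Keq expr → x = 0.07271; check Q = 5.839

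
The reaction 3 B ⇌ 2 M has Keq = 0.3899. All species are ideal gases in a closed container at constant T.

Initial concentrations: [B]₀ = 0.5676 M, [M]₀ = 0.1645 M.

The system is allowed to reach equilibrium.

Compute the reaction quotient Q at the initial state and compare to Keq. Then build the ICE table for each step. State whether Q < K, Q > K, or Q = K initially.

Q₀ = 0.148; Q < K (proceeds forward)

Q₀ = 0.148 vs Keq = 0.3899 ⇒ Q<K, forward
Step 1:
                    B           M
  Initial      0.5676      0.1645
  Change     -0.07604      0.0507
  Equil        0.4916      0.2152
  solve Keq expr → x = 0.02535; check Q = 0.3899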